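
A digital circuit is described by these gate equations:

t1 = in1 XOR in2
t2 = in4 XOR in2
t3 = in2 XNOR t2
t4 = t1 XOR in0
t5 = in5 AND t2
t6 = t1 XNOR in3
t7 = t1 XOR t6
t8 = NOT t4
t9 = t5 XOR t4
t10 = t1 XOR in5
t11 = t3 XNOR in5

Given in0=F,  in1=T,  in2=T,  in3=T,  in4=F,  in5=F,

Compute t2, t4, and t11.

t2 = T, t4 = F, t11 = F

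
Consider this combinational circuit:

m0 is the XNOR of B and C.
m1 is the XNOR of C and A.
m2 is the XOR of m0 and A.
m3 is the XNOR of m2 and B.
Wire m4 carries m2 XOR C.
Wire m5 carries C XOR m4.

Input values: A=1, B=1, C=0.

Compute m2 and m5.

m2 = 1  m5 = 1

m0 = B XNOR C = 1 XNOR 0 = 0
m2 = m0 XOR A = 0 XOR 1 = 1
m4 = m2 XOR C = 1 XOR 0 = 1
m5 = C XOR m4 = 0 XOR 1 = 1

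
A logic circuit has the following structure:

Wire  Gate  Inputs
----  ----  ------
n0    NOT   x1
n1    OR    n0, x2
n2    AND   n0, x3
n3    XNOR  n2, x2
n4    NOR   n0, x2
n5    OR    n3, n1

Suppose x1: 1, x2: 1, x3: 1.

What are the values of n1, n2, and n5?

n1 = 1; n2 = 0; n5 = 1

n0 = NOT x1 = NOT 1 = 0
n1 = n0 OR x2 = 0 OR 1 = 1
n2 = n0 AND x3 = 0 AND 1 = 0
n3 = n2 XNOR x2 = 0 XNOR 1 = 0
n5 = n3 OR n1 = 0 OR 1 = 1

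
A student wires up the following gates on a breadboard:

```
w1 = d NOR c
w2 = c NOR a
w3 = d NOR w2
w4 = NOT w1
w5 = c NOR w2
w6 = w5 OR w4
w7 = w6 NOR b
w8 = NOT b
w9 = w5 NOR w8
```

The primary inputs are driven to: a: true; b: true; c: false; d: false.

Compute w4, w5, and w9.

w1 = d NOR c = false NOR false = true
w2 = c NOR a = false NOR true = false
w4 = NOT w1 = NOT true = false
w5 = c NOR w2 = false NOR false = true
w8 = NOT b = NOT true = false
w9 = w5 NOR w8 = true NOR false = false

w4 = false, w5 = true, w9 = false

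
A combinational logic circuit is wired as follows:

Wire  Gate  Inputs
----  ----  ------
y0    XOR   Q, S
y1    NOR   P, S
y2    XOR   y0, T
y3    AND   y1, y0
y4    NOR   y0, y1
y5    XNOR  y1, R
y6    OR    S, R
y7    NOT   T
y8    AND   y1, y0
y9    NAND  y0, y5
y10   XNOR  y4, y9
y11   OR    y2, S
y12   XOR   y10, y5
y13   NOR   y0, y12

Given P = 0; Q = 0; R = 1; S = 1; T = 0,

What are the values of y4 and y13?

y4 = 0  y13 = 0

y0 = Q XOR S = 0 XOR 1 = 1
y1 = P NOR S = 0 NOR 1 = 0
y4 = y0 NOR y1 = 1 NOR 0 = 0
y5 = y1 XNOR R = 0 XNOR 1 = 0
y9 = y0 NAND y5 = 1 NAND 0 = 1
y10 = y4 XNOR y9 = 0 XNOR 1 = 0
y12 = y10 XOR y5 = 0 XOR 0 = 0
y13 = y0 NOR y12 = 1 NOR 0 = 0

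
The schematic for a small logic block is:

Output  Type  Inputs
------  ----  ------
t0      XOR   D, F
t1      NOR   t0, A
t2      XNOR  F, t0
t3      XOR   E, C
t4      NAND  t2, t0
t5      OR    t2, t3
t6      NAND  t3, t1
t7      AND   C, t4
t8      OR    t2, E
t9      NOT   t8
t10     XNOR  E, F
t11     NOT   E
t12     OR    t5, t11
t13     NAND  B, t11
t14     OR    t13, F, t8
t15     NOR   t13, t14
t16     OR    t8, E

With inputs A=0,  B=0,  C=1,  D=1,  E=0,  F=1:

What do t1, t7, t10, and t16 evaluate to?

t1 = 1  t7 = 1  t10 = 0  t16 = 0

t0 = D XOR F = 1 XOR 1 = 0
t1 = t0 NOR A = 0 NOR 0 = 1
t2 = F XNOR t0 = 1 XNOR 0 = 0
t4 = t2 NAND t0 = 0 NAND 0 = 1
t7 = C AND t4 = 1 AND 1 = 1
t8 = t2 OR E = 0 OR 0 = 0
t10 = E XNOR F = 0 XNOR 1 = 0
t16 = t8 OR E = 0 OR 0 = 0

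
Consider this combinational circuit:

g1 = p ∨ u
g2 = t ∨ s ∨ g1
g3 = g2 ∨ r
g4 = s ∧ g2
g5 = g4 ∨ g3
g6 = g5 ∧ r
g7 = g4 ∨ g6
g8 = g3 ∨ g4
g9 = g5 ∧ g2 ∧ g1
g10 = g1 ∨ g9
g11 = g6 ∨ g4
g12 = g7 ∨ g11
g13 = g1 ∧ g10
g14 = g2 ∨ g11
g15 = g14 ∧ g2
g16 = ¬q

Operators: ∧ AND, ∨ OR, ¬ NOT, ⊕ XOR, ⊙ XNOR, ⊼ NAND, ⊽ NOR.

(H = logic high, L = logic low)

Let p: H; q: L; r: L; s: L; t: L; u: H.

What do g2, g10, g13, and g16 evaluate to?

g1 = p OR u = H OR H = H
g2 = t OR s OR g1 = L OR L OR H = H
g3 = g2 OR r = H OR L = H
g4 = s AND g2 = L AND H = L
g5 = g4 OR g3 = L OR H = H
g9 = g5 AND g2 AND g1 = H AND H AND H = H
g10 = g1 OR g9 = H OR H = H
g13 = g1 AND g10 = H AND H = H
g16 = NOT q = NOT L = H

g2 = H; g10 = H; g13 = H; g16 = H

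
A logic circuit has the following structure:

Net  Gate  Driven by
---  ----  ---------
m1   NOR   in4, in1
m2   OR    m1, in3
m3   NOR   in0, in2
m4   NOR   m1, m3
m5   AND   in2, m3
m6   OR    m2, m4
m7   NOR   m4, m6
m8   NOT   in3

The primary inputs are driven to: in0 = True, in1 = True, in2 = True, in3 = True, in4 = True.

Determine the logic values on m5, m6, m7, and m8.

m1 = in4 NOR in1 = True NOR True = False
m2 = m1 OR in3 = False OR True = True
m3 = in0 NOR in2 = True NOR True = False
m4 = m1 NOR m3 = False NOR False = True
m5 = in2 AND m3 = True AND False = False
m6 = m2 OR m4 = True OR True = True
m7 = m4 NOR m6 = True NOR True = False
m8 = NOT in3 = NOT True = False

m5 = False  m6 = True  m7 = False  m8 = False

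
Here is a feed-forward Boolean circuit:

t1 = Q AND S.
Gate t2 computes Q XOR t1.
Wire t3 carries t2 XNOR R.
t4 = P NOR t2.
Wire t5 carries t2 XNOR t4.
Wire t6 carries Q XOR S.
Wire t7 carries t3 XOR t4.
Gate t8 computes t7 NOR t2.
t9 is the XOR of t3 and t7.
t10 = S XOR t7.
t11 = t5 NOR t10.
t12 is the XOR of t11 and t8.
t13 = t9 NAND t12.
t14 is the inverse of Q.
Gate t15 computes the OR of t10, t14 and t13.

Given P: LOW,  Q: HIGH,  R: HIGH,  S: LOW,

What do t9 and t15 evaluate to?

t1 = Q AND S = HIGH AND LOW = LOW
t2 = Q XOR t1 = HIGH XOR LOW = HIGH
t3 = t2 XNOR R = HIGH XNOR HIGH = HIGH
t4 = P NOR t2 = LOW NOR HIGH = LOW
t5 = t2 XNOR t4 = HIGH XNOR LOW = LOW
t7 = t3 XOR t4 = HIGH XOR LOW = HIGH
t8 = t7 NOR t2 = HIGH NOR HIGH = LOW
t9 = t3 XOR t7 = HIGH XOR HIGH = LOW
t10 = S XOR t7 = LOW XOR HIGH = HIGH
t11 = t5 NOR t10 = LOW NOR HIGH = LOW
t12 = t11 XOR t8 = LOW XOR LOW = LOW
t13 = t9 NAND t12 = LOW NAND LOW = HIGH
t14 = NOT Q = NOT HIGH = LOW
t15 = t10 OR t14 OR t13 = HIGH OR LOW OR HIGH = HIGH

t9 = LOW  t15 = HIGH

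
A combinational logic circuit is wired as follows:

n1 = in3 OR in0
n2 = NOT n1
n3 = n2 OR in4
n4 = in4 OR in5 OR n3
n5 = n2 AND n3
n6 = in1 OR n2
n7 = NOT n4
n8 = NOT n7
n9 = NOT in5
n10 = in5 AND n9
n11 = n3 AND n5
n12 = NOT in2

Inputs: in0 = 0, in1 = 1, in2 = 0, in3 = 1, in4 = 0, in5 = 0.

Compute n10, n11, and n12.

n10 = 0  n11 = 0  n12 = 1

n1 = in3 OR in0 = 1 OR 0 = 1
n2 = NOT n1 = NOT 1 = 0
n3 = n2 OR in4 = 0 OR 0 = 0
n5 = n2 AND n3 = 0 AND 0 = 0
n9 = NOT in5 = NOT 0 = 1
n10 = in5 AND n9 = 0 AND 1 = 0
n11 = n3 AND n5 = 0 AND 0 = 0
n12 = NOT in2 = NOT 0 = 1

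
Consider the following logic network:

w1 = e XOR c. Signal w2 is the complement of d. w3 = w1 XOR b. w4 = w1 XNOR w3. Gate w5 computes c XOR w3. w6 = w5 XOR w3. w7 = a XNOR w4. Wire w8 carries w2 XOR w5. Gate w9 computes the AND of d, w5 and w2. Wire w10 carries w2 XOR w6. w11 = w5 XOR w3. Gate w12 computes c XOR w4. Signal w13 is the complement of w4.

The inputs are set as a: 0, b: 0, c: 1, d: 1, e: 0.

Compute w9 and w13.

w9 = 0; w13 = 0

w1 = e XOR c = 0 XOR 1 = 1
w2 = NOT d = NOT 1 = 0
w3 = w1 XOR b = 1 XOR 0 = 1
w4 = w1 XNOR w3 = 1 XNOR 1 = 1
w5 = c XOR w3 = 1 XOR 1 = 0
w9 = d AND w5 AND w2 = 1 AND 0 AND 0 = 0
w13 = NOT w4 = NOT 1 = 0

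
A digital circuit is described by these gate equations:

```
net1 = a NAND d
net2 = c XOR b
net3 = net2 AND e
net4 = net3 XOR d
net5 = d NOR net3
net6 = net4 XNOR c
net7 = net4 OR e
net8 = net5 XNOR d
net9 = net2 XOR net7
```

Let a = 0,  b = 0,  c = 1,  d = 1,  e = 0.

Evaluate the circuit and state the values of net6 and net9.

net2 = c XOR b = 1 XOR 0 = 1
net3 = net2 AND e = 1 AND 0 = 0
net4 = net3 XOR d = 0 XOR 1 = 1
net6 = net4 XNOR c = 1 XNOR 1 = 1
net7 = net4 OR e = 1 OR 0 = 1
net9 = net2 XOR net7 = 1 XOR 1 = 0

net6 = 1, net9 = 0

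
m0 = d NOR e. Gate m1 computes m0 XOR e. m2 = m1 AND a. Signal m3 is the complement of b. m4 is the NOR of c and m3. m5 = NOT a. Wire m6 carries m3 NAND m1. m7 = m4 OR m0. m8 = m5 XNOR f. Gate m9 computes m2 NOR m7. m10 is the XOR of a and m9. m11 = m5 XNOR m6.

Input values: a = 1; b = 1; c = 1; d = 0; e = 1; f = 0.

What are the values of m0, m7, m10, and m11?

m0 = 0; m7 = 0; m10 = 1; m11 = 0

m0 = d NOR e = 0 NOR 1 = 0
m1 = m0 XOR e = 0 XOR 1 = 1
m2 = m1 AND a = 1 AND 1 = 1
m3 = NOT b = NOT 1 = 0
m4 = c NOR m3 = 1 NOR 0 = 0
m5 = NOT a = NOT 1 = 0
m6 = m3 NAND m1 = 0 NAND 1 = 1
m7 = m4 OR m0 = 0 OR 0 = 0
m9 = m2 NOR m7 = 1 NOR 0 = 0
m10 = a XOR m9 = 1 XOR 0 = 1
m11 = m5 XNOR m6 = 0 XNOR 1 = 0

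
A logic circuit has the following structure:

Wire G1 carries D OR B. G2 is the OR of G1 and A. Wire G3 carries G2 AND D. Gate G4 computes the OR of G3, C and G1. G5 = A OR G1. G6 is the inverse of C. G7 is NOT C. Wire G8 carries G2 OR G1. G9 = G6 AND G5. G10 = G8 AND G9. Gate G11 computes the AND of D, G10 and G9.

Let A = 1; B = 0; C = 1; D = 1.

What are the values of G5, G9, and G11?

G5 = 1; G9 = 0; G11 = 0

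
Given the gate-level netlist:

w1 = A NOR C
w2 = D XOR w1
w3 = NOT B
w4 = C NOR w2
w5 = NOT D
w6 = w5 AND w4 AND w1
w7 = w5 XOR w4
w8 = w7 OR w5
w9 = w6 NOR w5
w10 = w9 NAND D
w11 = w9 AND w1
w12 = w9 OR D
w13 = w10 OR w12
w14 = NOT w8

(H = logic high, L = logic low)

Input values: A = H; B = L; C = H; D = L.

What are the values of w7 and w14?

w7 = H, w14 = L

w1 = A NOR C = H NOR H = L
w2 = D XOR w1 = L XOR L = L
w4 = C NOR w2 = H NOR L = L
w5 = NOT D = NOT L = H
w7 = w5 XOR w4 = H XOR L = H
w8 = w7 OR w5 = H OR H = H
w14 = NOT w8 = NOT H = L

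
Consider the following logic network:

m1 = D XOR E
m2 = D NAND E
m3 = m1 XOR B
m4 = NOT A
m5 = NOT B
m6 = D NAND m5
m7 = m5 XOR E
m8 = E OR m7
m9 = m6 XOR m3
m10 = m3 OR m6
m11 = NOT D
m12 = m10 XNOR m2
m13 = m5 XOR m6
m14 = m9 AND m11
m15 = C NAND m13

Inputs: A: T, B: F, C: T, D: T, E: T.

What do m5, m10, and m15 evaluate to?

m1 = D XOR E = T XOR T = F
m3 = m1 XOR B = F XOR F = F
m5 = NOT B = NOT F = T
m6 = D NAND m5 = T NAND T = F
m10 = m3 OR m6 = F OR F = F
m13 = m5 XOR m6 = T XOR F = T
m15 = C NAND m13 = T NAND T = F

m5 = T, m10 = F, m15 = F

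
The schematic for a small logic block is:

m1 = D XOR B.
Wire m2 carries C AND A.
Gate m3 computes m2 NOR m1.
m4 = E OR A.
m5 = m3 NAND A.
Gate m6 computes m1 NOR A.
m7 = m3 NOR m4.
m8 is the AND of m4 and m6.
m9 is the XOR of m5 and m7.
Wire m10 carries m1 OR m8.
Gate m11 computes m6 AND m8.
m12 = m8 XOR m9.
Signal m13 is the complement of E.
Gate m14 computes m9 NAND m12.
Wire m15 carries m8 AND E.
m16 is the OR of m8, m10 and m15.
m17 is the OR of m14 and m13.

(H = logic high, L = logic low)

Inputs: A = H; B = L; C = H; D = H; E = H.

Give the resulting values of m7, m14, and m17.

m7 = L; m14 = L; m17 = L

m1 = D XOR B = H XOR L = H
m2 = C AND A = H AND H = H
m3 = m2 NOR m1 = H NOR H = L
m4 = E OR A = H OR H = H
m5 = m3 NAND A = L NAND H = H
m6 = m1 NOR A = H NOR H = L
m7 = m3 NOR m4 = L NOR H = L
m8 = m4 AND m6 = H AND L = L
m9 = m5 XOR m7 = H XOR L = H
m12 = m8 XOR m9 = L XOR H = H
m13 = NOT E = NOT H = L
m14 = m9 NAND m12 = H NAND H = L
m17 = m14 OR m13 = L OR L = L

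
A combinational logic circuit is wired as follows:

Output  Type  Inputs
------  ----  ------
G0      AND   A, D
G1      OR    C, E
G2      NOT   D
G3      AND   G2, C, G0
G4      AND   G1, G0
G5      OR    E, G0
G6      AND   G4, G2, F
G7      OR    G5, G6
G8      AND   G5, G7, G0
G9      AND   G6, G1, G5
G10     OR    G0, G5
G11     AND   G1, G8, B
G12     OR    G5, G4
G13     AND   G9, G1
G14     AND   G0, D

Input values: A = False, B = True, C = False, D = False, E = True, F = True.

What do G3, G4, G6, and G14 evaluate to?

G0 = A AND D = False AND False = False
G1 = C OR E = False OR True = True
G2 = NOT D = NOT False = True
G3 = G2 AND C AND G0 = True AND False AND False = False
G4 = G1 AND G0 = True AND False = False
G6 = G4 AND G2 AND F = False AND True AND True = False
G14 = G0 AND D = False AND False = False

G3 = False  G4 = False  G6 = False  G14 = False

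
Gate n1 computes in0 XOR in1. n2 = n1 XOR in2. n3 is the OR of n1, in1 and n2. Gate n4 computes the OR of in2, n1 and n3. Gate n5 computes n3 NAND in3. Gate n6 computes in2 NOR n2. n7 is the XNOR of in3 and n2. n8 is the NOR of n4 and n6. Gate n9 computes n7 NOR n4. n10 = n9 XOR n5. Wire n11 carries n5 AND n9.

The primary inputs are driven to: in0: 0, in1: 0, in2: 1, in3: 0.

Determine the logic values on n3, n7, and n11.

n1 = in0 XOR in1 = 0 XOR 0 = 0
n2 = n1 XOR in2 = 0 XOR 1 = 1
n3 = n1 OR in1 OR n2 = 0 OR 0 OR 1 = 1
n4 = in2 OR n1 OR n3 = 1 OR 0 OR 1 = 1
n5 = n3 NAND in3 = 1 NAND 0 = 1
n7 = in3 XNOR n2 = 0 XNOR 1 = 0
n9 = n7 NOR n4 = 0 NOR 1 = 0
n11 = n5 AND n9 = 1 AND 0 = 0

n3 = 1; n7 = 0; n11 = 0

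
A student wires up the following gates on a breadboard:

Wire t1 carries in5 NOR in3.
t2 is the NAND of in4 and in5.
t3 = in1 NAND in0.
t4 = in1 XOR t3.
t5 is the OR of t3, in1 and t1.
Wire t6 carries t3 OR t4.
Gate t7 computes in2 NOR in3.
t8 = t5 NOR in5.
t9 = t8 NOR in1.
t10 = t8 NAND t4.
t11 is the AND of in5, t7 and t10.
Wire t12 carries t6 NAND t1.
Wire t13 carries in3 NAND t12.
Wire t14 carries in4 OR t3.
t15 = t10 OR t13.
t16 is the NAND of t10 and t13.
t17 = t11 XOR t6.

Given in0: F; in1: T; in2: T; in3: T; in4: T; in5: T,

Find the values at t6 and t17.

t1 = in5 NOR in3 = T NOR T = F
t3 = in1 NAND in0 = T NAND F = T
t4 = in1 XOR t3 = T XOR T = F
t5 = t3 OR in1 OR t1 = T OR T OR F = T
t6 = t3 OR t4 = T OR F = T
t7 = in2 NOR in3 = T NOR T = F
t8 = t5 NOR in5 = T NOR T = F
t10 = t8 NAND t4 = F NAND F = T
t11 = in5 AND t7 AND t10 = T AND F AND T = F
t17 = t11 XOR t6 = F XOR T = T

t6 = T, t17 = T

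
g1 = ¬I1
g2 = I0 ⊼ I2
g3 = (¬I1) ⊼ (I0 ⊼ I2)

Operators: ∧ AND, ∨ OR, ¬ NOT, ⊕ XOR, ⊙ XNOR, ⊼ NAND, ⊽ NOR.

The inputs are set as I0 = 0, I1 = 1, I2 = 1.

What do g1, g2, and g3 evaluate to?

g1 = ¬1 = 0
g2 = 0 ⊼ 1 = 1
g3 = (¬1) ⊼ (0 ⊼ 1) = 1

g1 = 0, g2 = 1, g3 = 1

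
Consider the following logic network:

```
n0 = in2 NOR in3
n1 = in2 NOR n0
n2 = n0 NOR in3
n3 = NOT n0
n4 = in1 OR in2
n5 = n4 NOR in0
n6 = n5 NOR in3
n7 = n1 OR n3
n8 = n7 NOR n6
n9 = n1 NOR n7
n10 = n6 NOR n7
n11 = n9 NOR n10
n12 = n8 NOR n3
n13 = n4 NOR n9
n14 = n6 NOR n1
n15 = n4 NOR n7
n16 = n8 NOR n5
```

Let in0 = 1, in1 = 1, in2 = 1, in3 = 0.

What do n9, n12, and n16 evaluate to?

n9 = 0; n12 = 0; n16 = 1

n0 = in2 NOR in3 = 1 NOR 0 = 0
n1 = in2 NOR n0 = 1 NOR 0 = 0
n3 = NOT n0 = NOT 0 = 1
n4 = in1 OR in2 = 1 OR 1 = 1
n5 = n4 NOR in0 = 1 NOR 1 = 0
n6 = n5 NOR in3 = 0 NOR 0 = 1
n7 = n1 OR n3 = 0 OR 1 = 1
n8 = n7 NOR n6 = 1 NOR 1 = 0
n9 = n1 NOR n7 = 0 NOR 1 = 0
n12 = n8 NOR n3 = 0 NOR 1 = 0
n16 = n8 NOR n5 = 0 NOR 0 = 1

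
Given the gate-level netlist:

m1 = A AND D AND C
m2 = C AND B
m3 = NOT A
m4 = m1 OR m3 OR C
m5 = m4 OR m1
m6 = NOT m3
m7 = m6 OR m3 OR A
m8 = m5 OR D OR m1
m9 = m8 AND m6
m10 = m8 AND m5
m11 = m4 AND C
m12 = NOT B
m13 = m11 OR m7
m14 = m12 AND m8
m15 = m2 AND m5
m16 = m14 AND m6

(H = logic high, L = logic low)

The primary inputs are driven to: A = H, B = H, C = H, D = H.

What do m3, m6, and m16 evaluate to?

m1 = A AND D AND C = H AND H AND H = H
m3 = NOT A = NOT H = L
m4 = m1 OR m3 OR C = H OR L OR H = H
m5 = m4 OR m1 = H OR H = H
m6 = NOT m3 = NOT L = H
m8 = m5 OR D OR m1 = H OR H OR H = H
m12 = NOT B = NOT H = L
m14 = m12 AND m8 = L AND H = L
m16 = m14 AND m6 = L AND H = L

m3 = L, m6 = H, m16 = L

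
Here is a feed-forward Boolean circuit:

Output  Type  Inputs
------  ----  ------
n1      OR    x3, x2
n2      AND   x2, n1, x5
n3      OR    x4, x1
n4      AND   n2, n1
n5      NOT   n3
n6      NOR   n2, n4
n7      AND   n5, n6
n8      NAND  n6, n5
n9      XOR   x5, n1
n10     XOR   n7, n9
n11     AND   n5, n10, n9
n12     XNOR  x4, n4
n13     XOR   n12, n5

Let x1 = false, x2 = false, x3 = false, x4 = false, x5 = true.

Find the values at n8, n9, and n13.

n8 = false; n9 = true; n13 = false

n1 = x3 OR x2 = false OR false = false
n2 = x2 AND n1 AND x5 = false AND false AND true = false
n3 = x4 OR x1 = false OR false = false
n4 = n2 AND n1 = false AND false = false
n5 = NOT n3 = NOT false = true
n6 = n2 NOR n4 = false NOR false = true
n8 = n6 NAND n5 = true NAND true = false
n9 = x5 XOR n1 = true XOR false = true
n12 = x4 XNOR n4 = false XNOR false = true
n13 = n12 XOR n5 = true XOR true = false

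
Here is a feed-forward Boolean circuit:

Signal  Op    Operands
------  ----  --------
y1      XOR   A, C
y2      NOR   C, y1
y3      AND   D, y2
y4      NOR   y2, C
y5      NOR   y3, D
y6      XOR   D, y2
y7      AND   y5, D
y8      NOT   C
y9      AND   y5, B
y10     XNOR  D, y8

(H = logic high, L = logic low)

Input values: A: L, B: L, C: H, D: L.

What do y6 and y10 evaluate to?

y6 = L; y10 = H

y1 = A XOR C = L XOR H = H
y2 = C NOR y1 = H NOR H = L
y6 = D XOR y2 = L XOR L = L
y8 = NOT C = NOT H = L
y10 = D XNOR y8 = L XNOR L = H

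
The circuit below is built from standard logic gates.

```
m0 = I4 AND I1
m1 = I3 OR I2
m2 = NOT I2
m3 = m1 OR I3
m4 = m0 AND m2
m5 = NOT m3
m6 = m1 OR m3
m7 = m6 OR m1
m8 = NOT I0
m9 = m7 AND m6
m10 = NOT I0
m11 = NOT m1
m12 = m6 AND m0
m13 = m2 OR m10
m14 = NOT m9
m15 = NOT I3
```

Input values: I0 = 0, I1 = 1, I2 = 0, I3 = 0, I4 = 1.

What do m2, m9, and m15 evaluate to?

m1 = I3 OR I2 = 0 OR 0 = 0
m2 = NOT I2 = NOT 0 = 1
m3 = m1 OR I3 = 0 OR 0 = 0
m6 = m1 OR m3 = 0 OR 0 = 0
m7 = m6 OR m1 = 0 OR 0 = 0
m9 = m7 AND m6 = 0 AND 0 = 0
m15 = NOT I3 = NOT 0 = 1

m2 = 1, m9 = 0, m15 = 1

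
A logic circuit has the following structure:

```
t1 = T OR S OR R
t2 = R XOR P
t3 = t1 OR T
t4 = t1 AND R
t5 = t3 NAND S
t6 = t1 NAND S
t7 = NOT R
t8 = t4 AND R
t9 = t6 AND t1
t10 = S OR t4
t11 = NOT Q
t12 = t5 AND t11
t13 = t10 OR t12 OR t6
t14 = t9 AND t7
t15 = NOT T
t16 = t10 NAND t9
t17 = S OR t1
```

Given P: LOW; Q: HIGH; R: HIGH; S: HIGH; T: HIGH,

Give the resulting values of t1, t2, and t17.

t1 = T OR S OR R = HIGH OR HIGH OR HIGH = HIGH
t2 = R XOR P = HIGH XOR LOW = HIGH
t17 = S OR t1 = HIGH OR HIGH = HIGH

t1 = HIGH; t2 = HIGH; t17 = HIGH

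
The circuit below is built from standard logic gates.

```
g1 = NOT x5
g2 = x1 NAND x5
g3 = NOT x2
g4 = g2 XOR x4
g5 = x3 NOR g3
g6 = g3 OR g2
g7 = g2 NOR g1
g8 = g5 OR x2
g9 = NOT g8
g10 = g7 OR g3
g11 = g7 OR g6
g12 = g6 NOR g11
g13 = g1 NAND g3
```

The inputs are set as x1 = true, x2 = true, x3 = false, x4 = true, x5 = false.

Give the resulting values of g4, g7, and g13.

g1 = NOT x5 = NOT false = true
g2 = x1 NAND x5 = true NAND false = true
g3 = NOT x2 = NOT true = false
g4 = g2 XOR x4 = true XOR true = false
g7 = g2 NOR g1 = true NOR true = false
g13 = g1 NAND g3 = true NAND false = true

g4 = false, g7 = false, g13 = true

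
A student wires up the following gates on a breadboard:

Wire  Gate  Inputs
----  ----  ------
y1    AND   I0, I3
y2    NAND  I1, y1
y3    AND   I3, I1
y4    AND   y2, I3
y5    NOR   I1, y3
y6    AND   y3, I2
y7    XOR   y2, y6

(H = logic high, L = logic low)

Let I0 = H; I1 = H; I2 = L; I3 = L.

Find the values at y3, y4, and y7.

y1 = I0 AND I3 = H AND L = L
y2 = I1 NAND y1 = H NAND L = H
y3 = I3 AND I1 = L AND H = L
y4 = y2 AND I3 = H AND L = L
y6 = y3 AND I2 = L AND L = L
y7 = y2 XOR y6 = H XOR L = H

y3 = L  y4 = L  y7 = H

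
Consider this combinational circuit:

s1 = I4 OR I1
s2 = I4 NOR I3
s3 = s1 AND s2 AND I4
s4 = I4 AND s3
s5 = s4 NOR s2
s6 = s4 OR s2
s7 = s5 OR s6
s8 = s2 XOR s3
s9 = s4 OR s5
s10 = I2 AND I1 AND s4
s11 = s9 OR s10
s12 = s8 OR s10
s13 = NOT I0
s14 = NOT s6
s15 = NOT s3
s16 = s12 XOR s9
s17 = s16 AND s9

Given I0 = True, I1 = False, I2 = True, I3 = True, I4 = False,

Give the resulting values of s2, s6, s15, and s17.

s2 = False, s6 = False, s15 = True, s17 = True

s1 = I4 OR I1 = False OR False = False
s2 = I4 NOR I3 = False NOR True = False
s3 = s1 AND s2 AND I4 = False AND False AND False = False
s4 = I4 AND s3 = False AND False = False
s5 = s4 NOR s2 = False NOR False = True
s6 = s4 OR s2 = False OR False = False
s8 = s2 XOR s3 = False XOR False = False
s9 = s4 OR s5 = False OR True = True
s10 = I2 AND I1 AND s4 = True AND False AND False = False
s12 = s8 OR s10 = False OR False = False
s15 = NOT s3 = NOT False = True
s16 = s12 XOR s9 = False XOR True = True
s17 = s16 AND s9 = True AND True = True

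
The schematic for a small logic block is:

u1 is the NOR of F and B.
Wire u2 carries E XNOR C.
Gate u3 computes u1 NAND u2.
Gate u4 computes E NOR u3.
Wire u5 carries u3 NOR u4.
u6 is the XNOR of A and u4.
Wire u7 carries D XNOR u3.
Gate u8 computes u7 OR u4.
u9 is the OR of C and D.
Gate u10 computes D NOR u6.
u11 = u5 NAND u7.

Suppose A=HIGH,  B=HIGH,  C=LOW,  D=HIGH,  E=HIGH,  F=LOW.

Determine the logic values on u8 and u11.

u8 = HIGH, u11 = HIGH

u1 = F NOR B = LOW NOR HIGH = LOW
u2 = E XNOR C = HIGH XNOR LOW = LOW
u3 = u1 NAND u2 = LOW NAND LOW = HIGH
u4 = E NOR u3 = HIGH NOR HIGH = LOW
u5 = u3 NOR u4 = HIGH NOR LOW = LOW
u7 = D XNOR u3 = HIGH XNOR HIGH = HIGH
u8 = u7 OR u4 = HIGH OR LOW = HIGH
u11 = u5 NAND u7 = LOW NAND HIGH = HIGH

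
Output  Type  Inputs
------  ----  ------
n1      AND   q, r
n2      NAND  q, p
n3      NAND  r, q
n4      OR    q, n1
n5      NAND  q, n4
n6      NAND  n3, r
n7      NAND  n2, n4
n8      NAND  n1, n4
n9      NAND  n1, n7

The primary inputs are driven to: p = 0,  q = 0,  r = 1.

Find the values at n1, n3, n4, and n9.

n1 = 0, n3 = 1, n4 = 0, n9 = 1

n1 = q AND r = 0 AND 1 = 0
n2 = q NAND p = 0 NAND 0 = 1
n3 = r NAND q = 1 NAND 0 = 1
n4 = q OR n1 = 0 OR 0 = 0
n7 = n2 NAND n4 = 1 NAND 0 = 1
n9 = n1 NAND n7 = 0 NAND 1 = 1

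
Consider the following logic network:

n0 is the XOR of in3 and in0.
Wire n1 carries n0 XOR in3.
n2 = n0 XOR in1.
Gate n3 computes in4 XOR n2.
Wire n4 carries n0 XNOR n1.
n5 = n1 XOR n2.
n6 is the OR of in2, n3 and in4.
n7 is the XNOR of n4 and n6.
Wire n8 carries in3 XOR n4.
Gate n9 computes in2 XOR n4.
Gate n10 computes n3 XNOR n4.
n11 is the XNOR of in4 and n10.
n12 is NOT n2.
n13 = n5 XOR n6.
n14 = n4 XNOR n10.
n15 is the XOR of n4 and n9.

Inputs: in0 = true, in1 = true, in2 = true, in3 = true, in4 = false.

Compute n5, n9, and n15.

n0 = in3 XOR in0 = true XOR true = false
n1 = n0 XOR in3 = false XOR true = true
n2 = n0 XOR in1 = false XOR true = true
n4 = n0 XNOR n1 = false XNOR true = false
n5 = n1 XOR n2 = true XOR true = false
n9 = in2 XOR n4 = true XOR false = true
n15 = n4 XOR n9 = false XOR true = true

n5 = false; n9 = true; n15 = true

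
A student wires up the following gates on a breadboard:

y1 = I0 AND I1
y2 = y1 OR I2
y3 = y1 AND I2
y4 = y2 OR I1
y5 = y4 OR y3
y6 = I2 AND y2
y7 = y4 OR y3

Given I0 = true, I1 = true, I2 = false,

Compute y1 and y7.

y1 = I0 AND I1 = true AND true = true
y2 = y1 OR I2 = true OR false = true
y3 = y1 AND I2 = true AND false = false
y4 = y2 OR I1 = true OR true = true
y7 = y4 OR y3 = true OR false = true

y1 = true, y7 = true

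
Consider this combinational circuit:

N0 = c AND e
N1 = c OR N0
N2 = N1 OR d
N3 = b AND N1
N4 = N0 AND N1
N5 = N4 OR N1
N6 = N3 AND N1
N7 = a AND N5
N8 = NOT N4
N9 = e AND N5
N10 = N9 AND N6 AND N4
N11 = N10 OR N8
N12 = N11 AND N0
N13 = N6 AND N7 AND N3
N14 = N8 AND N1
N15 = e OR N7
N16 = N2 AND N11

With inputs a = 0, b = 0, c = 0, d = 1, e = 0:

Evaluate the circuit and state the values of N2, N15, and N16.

N2 = 1, N15 = 0, N16 = 1

N0 = c AND e = 0 AND 0 = 0
N1 = c OR N0 = 0 OR 0 = 0
N2 = N1 OR d = 0 OR 1 = 1
N3 = b AND N1 = 0 AND 0 = 0
N4 = N0 AND N1 = 0 AND 0 = 0
N5 = N4 OR N1 = 0 OR 0 = 0
N6 = N3 AND N1 = 0 AND 0 = 0
N7 = a AND N5 = 0 AND 0 = 0
N8 = NOT N4 = NOT 0 = 1
N9 = e AND N5 = 0 AND 0 = 0
N10 = N9 AND N6 AND N4 = 0 AND 0 AND 0 = 0
N11 = N10 OR N8 = 0 OR 1 = 1
N15 = e OR N7 = 0 OR 0 = 0
N16 = N2 AND N11 = 1 AND 1 = 1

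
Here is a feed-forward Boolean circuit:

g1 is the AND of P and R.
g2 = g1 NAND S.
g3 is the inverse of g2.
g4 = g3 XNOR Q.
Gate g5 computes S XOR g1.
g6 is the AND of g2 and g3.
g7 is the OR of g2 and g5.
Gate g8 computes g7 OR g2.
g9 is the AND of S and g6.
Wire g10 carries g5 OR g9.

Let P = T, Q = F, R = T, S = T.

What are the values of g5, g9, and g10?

g1 = P AND R = T AND T = T
g2 = g1 NAND S = T NAND T = F
g3 = NOT g2 = NOT F = T
g5 = S XOR g1 = T XOR T = F
g6 = g2 AND g3 = F AND T = F
g9 = S AND g6 = T AND F = F
g10 = g5 OR g9 = F OR F = F

g5 = F, g9 = F, g10 = F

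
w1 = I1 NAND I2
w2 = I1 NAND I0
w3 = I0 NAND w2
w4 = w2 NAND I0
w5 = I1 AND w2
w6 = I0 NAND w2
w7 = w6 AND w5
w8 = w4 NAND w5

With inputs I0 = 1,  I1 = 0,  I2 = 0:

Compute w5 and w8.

w5 = 0  w8 = 1

w2 = I1 NAND I0 = 0 NAND 1 = 1
w4 = w2 NAND I0 = 1 NAND 1 = 0
w5 = I1 AND w2 = 0 AND 1 = 0
w8 = w4 NAND w5 = 0 NAND 0 = 1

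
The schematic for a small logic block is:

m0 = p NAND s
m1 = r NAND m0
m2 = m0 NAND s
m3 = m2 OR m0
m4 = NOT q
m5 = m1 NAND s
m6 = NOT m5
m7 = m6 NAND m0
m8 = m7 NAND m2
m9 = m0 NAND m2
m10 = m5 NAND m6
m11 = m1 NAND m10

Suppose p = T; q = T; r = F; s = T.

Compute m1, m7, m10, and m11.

m1 = T, m7 = T, m10 = T, m11 = F

m0 = p NAND s = T NAND T = F
m1 = r NAND m0 = F NAND F = T
m5 = m1 NAND s = T NAND T = F
m6 = NOT m5 = NOT F = T
m7 = m6 NAND m0 = T NAND F = T
m10 = m5 NAND m6 = F NAND T = T
m11 = m1 NAND m10 = T NAND T = F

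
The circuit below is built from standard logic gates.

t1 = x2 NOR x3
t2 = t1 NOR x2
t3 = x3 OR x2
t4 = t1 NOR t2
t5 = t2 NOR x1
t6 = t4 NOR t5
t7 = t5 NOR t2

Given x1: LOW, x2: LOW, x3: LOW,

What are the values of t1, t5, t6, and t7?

t1 = x2 NOR x3 = LOW NOR LOW = HIGH
t2 = t1 NOR x2 = HIGH NOR LOW = LOW
t4 = t1 NOR t2 = HIGH NOR LOW = LOW
t5 = t2 NOR x1 = LOW NOR LOW = HIGH
t6 = t4 NOR t5 = LOW NOR HIGH = LOW
t7 = t5 NOR t2 = HIGH NOR LOW = LOW

t1 = HIGH, t5 = HIGH, t6 = LOW, t7 = LOW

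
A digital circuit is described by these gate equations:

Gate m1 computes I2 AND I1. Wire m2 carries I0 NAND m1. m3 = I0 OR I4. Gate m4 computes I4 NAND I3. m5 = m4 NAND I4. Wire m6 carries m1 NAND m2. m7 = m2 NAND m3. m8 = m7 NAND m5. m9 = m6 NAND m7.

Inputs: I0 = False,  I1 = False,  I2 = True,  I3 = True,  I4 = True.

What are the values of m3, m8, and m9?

m3 = True, m8 = True, m9 = True

m1 = I2 AND I1 = True AND False = False
m2 = I0 NAND m1 = False NAND False = True
m3 = I0 OR I4 = False OR True = True
m4 = I4 NAND I3 = True NAND True = False
m5 = m4 NAND I4 = False NAND True = True
m6 = m1 NAND m2 = False NAND True = True
m7 = m2 NAND m3 = True NAND True = False
m8 = m7 NAND m5 = False NAND True = True
m9 = m6 NAND m7 = True NAND False = True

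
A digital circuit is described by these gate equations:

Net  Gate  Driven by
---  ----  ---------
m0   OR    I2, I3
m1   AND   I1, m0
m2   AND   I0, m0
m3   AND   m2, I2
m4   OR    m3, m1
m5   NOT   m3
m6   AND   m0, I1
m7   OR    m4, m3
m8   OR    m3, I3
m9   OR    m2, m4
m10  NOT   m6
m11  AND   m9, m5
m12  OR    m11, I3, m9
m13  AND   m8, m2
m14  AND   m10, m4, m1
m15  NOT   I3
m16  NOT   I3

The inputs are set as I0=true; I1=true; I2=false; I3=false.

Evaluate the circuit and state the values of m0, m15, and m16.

m0 = I2 OR I3 = false OR false = false
m15 = NOT I3 = NOT false = true
m16 = NOT I3 = NOT false = true

m0 = false, m15 = true, m16 = true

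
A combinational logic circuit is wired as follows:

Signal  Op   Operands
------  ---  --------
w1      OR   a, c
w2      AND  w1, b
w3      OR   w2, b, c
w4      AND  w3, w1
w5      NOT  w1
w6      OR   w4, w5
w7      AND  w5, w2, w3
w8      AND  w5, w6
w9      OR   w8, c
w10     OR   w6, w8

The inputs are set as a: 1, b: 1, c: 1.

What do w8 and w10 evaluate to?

w8 = 0  w10 = 1

w1 = a OR c = 1 OR 1 = 1
w2 = w1 AND b = 1 AND 1 = 1
w3 = w2 OR b OR c = 1 OR 1 OR 1 = 1
w4 = w3 AND w1 = 1 AND 1 = 1
w5 = NOT w1 = NOT 1 = 0
w6 = w4 OR w5 = 1 OR 0 = 1
w8 = w5 AND w6 = 0 AND 1 = 0
w10 = w6 OR w8 = 1 OR 0 = 1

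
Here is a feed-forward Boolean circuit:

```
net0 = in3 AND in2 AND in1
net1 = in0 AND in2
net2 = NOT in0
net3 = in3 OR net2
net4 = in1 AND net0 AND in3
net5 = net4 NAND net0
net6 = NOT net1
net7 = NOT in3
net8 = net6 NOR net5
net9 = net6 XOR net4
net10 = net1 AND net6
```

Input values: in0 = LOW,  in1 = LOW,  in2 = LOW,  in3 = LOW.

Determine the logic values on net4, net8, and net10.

net4 = LOW; net8 = LOW; net10 = LOW

net0 = in3 AND in2 AND in1 = LOW AND LOW AND LOW = LOW
net1 = in0 AND in2 = LOW AND LOW = LOW
net4 = in1 AND net0 AND in3 = LOW AND LOW AND LOW = LOW
net5 = net4 NAND net0 = LOW NAND LOW = HIGH
net6 = NOT net1 = NOT LOW = HIGH
net8 = net6 NOR net5 = HIGH NOR HIGH = LOW
net10 = net1 AND net6 = LOW AND HIGH = LOW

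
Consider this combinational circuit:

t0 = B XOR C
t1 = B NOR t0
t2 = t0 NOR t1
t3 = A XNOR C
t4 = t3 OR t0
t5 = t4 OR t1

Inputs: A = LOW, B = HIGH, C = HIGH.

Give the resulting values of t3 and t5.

t3 = LOW, t5 = LOW

t0 = B XOR C = HIGH XOR HIGH = LOW
t1 = B NOR t0 = HIGH NOR LOW = LOW
t3 = A XNOR C = LOW XNOR HIGH = LOW
t4 = t3 OR t0 = LOW OR LOW = LOW
t5 = t4 OR t1 = LOW OR LOW = LOW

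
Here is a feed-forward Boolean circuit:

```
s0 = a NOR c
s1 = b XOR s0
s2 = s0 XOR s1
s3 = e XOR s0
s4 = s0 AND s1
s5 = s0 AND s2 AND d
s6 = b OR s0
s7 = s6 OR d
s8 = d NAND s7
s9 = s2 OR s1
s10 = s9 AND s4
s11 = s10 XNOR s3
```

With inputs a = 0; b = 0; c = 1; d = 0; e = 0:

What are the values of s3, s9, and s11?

s3 = 0, s9 = 0, s11 = 1

s0 = a NOR c = 0 NOR 1 = 0
s1 = b XOR s0 = 0 XOR 0 = 0
s2 = s0 XOR s1 = 0 XOR 0 = 0
s3 = e XOR s0 = 0 XOR 0 = 0
s4 = s0 AND s1 = 0 AND 0 = 0
s9 = s2 OR s1 = 0 OR 0 = 0
s10 = s9 AND s4 = 0 AND 0 = 0
s11 = s10 XNOR s3 = 0 XNOR 0 = 1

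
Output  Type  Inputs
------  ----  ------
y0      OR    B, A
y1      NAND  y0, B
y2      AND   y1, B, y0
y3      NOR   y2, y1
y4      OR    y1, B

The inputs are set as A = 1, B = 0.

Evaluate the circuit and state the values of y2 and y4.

y2 = 0, y4 = 1

y0 = B OR A = 0 OR 1 = 1
y1 = y0 NAND B = 1 NAND 0 = 1
y2 = y1 AND B AND y0 = 1 AND 0 AND 1 = 0
y4 = y1 OR B = 1 OR 0 = 1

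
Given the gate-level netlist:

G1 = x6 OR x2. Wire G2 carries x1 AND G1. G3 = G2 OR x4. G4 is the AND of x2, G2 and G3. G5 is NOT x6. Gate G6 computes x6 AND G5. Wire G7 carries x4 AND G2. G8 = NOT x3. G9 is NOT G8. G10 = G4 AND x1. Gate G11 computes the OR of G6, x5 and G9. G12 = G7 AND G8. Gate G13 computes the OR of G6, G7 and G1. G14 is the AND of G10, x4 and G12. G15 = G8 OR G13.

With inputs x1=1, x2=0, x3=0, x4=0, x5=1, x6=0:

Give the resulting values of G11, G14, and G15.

G1 = x6 OR x2 = 0 OR 0 = 0
G2 = x1 AND G1 = 1 AND 0 = 0
G3 = G2 OR x4 = 0 OR 0 = 0
G4 = x2 AND G2 AND G3 = 0 AND 0 AND 0 = 0
G5 = NOT x6 = NOT 0 = 1
G6 = x6 AND G5 = 0 AND 1 = 0
G7 = x4 AND G2 = 0 AND 0 = 0
G8 = NOT x3 = NOT 0 = 1
G9 = NOT G8 = NOT 1 = 0
G10 = G4 AND x1 = 0 AND 1 = 0
G11 = G6 OR x5 OR G9 = 0 OR 1 OR 0 = 1
G12 = G7 AND G8 = 0 AND 1 = 0
G13 = G6 OR G7 OR G1 = 0 OR 0 OR 0 = 0
G14 = G10 AND x4 AND G12 = 0 AND 0 AND 0 = 0
G15 = G8 OR G13 = 1 OR 0 = 1

G11 = 1; G14 = 0; G15 = 1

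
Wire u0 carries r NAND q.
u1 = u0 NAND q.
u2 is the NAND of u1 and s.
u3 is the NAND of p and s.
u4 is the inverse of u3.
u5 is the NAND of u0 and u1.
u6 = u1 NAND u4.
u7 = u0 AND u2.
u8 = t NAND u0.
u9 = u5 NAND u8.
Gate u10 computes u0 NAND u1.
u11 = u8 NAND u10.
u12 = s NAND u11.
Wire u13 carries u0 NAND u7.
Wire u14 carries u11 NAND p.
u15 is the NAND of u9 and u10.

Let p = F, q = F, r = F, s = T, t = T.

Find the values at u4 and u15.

u0 = r NAND q = F NAND F = T
u1 = u0 NAND q = T NAND F = T
u3 = p NAND s = F NAND T = T
u4 = NOT u3 = NOT T = F
u5 = u0 NAND u1 = T NAND T = F
u8 = t NAND u0 = T NAND T = F
u9 = u5 NAND u8 = F NAND F = T
u10 = u0 NAND u1 = T NAND T = F
u15 = u9 NAND u10 = T NAND F = T

u4 = F, u15 = T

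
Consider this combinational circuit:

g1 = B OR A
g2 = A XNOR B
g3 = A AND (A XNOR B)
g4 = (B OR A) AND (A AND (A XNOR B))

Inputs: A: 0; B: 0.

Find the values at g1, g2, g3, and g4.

g1 = 0, g2 = 1, g3 = 0, g4 = 0

g1 = 0 OR 0 = 0
g2 = 0 XNOR 0 = 1
g3 = 0 AND (0 XNOR 0) = 0
g4 = (0 OR 0) AND (0 AND (0 XNOR 0)) = 0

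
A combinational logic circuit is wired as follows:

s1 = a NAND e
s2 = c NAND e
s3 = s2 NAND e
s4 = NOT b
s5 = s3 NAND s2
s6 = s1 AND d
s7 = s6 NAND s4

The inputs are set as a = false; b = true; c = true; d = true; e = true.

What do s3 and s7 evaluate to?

s1 = a NAND e = false NAND true = true
s2 = c NAND e = true NAND true = false
s3 = s2 NAND e = false NAND true = true
s4 = NOT b = NOT true = false
s6 = s1 AND d = true AND true = true
s7 = s6 NAND s4 = true NAND false = true

s3 = true; s7 = true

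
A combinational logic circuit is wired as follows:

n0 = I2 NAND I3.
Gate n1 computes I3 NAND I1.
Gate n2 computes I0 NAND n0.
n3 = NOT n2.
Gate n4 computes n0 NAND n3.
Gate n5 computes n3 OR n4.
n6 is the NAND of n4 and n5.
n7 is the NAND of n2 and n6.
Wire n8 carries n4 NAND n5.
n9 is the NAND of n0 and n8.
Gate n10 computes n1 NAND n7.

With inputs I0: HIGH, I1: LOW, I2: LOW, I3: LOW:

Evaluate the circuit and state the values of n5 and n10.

n5 = HIGH; n10 = LOW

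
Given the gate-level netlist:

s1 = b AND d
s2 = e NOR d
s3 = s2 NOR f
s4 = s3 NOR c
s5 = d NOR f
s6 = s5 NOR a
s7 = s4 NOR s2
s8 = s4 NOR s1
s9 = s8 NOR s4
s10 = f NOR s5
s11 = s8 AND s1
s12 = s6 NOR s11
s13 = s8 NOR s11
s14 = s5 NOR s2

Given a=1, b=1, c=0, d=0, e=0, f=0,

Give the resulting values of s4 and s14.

s4 = 1; s14 = 0

s2 = e NOR d = 0 NOR 0 = 1
s3 = s2 NOR f = 1 NOR 0 = 0
s4 = s3 NOR c = 0 NOR 0 = 1
s5 = d NOR f = 0 NOR 0 = 1
s14 = s5 NOR s2 = 1 NOR 1 = 0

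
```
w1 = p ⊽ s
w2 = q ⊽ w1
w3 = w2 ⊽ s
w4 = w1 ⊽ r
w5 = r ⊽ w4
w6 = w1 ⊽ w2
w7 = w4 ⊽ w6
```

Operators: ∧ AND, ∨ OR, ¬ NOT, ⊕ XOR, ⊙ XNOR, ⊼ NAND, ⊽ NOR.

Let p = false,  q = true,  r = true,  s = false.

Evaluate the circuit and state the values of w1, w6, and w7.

w1 = p NOR s = false NOR false = true
w2 = q NOR w1 = true NOR true = false
w4 = w1 NOR r = true NOR true = false
w6 = w1 NOR w2 = true NOR false = false
w7 = w4 NOR w6 = false NOR false = true

w1 = true; w6 = false; w7 = true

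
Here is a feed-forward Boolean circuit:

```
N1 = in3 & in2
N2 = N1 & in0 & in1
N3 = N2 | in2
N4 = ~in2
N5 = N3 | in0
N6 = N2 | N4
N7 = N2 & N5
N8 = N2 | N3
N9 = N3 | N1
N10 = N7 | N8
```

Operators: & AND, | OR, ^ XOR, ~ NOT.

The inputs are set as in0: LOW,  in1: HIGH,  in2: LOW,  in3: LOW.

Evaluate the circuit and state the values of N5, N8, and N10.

N5 = LOW  N8 = LOW  N10 = LOW

N1 = in3 AND in2 = LOW AND LOW = LOW
N2 = N1 AND in0 AND in1 = LOW AND LOW AND HIGH = LOW
N3 = N2 OR in2 = LOW OR LOW = LOW
N5 = N3 OR in0 = LOW OR LOW = LOW
N7 = N2 AND N5 = LOW AND LOW = LOW
N8 = N2 OR N3 = LOW OR LOW = LOW
N10 = N7 OR N8 = LOW OR LOW = LOW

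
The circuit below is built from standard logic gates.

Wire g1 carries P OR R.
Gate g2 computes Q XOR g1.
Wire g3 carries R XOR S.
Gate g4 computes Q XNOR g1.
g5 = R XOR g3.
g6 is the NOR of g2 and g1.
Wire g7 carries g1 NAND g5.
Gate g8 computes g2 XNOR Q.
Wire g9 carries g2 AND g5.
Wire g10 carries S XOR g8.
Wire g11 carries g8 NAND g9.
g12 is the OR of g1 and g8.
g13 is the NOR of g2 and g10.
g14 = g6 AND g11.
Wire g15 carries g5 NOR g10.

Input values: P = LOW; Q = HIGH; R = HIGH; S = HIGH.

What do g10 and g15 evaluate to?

g10 = HIGH; g15 = LOW

g1 = P OR R = LOW OR HIGH = HIGH
g2 = Q XOR g1 = HIGH XOR HIGH = LOW
g3 = R XOR S = HIGH XOR HIGH = LOW
g5 = R XOR g3 = HIGH XOR LOW = HIGH
g8 = g2 XNOR Q = LOW XNOR HIGH = LOW
g10 = S XOR g8 = HIGH XOR LOW = HIGH
g15 = g5 NOR g10 = HIGH NOR HIGH = LOW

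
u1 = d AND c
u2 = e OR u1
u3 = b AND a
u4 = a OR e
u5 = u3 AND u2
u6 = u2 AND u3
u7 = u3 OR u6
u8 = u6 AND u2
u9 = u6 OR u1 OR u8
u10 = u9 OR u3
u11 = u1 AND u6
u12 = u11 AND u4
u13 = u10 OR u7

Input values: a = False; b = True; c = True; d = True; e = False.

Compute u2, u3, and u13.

u2 = True; u3 = False; u13 = True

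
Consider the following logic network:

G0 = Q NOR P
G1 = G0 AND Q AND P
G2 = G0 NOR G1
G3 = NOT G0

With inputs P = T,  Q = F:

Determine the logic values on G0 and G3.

G0 = F; G3 = T

G0 = Q NOR P = F NOR T = F
G3 = NOT G0 = NOT F = T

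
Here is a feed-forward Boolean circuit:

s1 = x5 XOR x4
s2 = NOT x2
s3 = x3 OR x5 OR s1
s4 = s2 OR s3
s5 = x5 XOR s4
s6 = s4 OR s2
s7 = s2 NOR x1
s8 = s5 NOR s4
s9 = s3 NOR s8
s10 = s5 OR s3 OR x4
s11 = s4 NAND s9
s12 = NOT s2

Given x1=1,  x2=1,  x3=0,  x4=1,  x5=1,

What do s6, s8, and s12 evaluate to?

s6 = 1, s8 = 0, s12 = 1

s1 = x5 XOR x4 = 1 XOR 1 = 0
s2 = NOT x2 = NOT 1 = 0
s3 = x3 OR x5 OR s1 = 0 OR 1 OR 0 = 1
s4 = s2 OR s3 = 0 OR 1 = 1
s5 = x5 XOR s4 = 1 XOR 1 = 0
s6 = s4 OR s2 = 1 OR 0 = 1
s8 = s5 NOR s4 = 0 NOR 1 = 0
s12 = NOT s2 = NOT 0 = 1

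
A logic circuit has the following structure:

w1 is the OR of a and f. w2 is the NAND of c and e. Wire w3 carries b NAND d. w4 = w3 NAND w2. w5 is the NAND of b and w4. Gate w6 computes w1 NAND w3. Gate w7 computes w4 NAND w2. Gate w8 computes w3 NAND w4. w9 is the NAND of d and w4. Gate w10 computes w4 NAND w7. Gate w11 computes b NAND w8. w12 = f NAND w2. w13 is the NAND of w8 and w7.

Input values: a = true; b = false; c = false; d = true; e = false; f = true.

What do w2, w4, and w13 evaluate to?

w2 = true, w4 = false, w13 = false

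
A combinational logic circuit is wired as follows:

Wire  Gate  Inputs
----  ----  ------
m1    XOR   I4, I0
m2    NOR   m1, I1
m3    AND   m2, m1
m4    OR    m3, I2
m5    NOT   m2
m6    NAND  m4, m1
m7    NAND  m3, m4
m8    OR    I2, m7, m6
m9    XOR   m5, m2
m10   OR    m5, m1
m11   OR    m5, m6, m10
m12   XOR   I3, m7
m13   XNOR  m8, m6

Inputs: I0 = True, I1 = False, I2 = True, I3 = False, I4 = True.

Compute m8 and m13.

m1 = I4 XOR I0 = True XOR True = False
m2 = m1 NOR I1 = False NOR False = True
m3 = m2 AND m1 = True AND False = False
m4 = m3 OR I2 = False OR True = True
m6 = m4 NAND m1 = True NAND False = True
m7 = m3 NAND m4 = False NAND True = True
m8 = I2 OR m7 OR m6 = True OR True OR True = True
m13 = m8 XNOR m6 = True XNOR True = True

m8 = True; m13 = True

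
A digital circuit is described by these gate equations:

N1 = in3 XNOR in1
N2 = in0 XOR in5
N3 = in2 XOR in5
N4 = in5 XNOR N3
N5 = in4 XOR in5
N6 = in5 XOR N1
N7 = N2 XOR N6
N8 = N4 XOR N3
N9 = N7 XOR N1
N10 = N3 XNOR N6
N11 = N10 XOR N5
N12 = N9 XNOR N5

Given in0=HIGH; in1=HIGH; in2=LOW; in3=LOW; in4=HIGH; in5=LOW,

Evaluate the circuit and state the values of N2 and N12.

N2 = HIGH  N12 = HIGH

N1 = in3 XNOR in1 = LOW XNOR HIGH = LOW
N2 = in0 XOR in5 = HIGH XOR LOW = HIGH
N5 = in4 XOR in5 = HIGH XOR LOW = HIGH
N6 = in5 XOR N1 = LOW XOR LOW = LOW
N7 = N2 XOR N6 = HIGH XOR LOW = HIGH
N9 = N7 XOR N1 = HIGH XOR LOW = HIGH
N12 = N9 XNOR N5 = HIGH XNOR HIGH = HIGH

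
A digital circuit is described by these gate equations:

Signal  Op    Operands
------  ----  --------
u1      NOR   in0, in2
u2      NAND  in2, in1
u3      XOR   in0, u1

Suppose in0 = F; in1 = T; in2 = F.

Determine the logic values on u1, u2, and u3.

u1 = T, u2 = T, u3 = T

u1 = in0 NOR in2 = F NOR F = T
u2 = in2 NAND in1 = F NAND T = T
u3 = in0 XOR u1 = F XOR T = T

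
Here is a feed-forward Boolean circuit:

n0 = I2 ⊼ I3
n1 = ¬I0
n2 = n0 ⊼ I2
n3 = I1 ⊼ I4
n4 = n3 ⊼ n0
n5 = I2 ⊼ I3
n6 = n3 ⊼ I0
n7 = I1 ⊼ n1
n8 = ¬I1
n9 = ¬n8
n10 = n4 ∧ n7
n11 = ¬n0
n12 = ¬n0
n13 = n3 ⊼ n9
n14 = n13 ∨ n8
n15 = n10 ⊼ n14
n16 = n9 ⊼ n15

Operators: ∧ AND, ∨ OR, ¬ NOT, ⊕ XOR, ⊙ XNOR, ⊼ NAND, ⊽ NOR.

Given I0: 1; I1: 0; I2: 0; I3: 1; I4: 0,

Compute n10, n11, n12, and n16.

n0 = I2 NAND I3 = 0 NAND 1 = 1
n1 = NOT I0 = NOT 1 = 0
n3 = I1 NAND I4 = 0 NAND 0 = 1
n4 = n3 NAND n0 = 1 NAND 1 = 0
n7 = I1 NAND n1 = 0 NAND 0 = 1
n8 = NOT I1 = NOT 0 = 1
n9 = NOT n8 = NOT 1 = 0
n10 = n4 AND n7 = 0 AND 1 = 0
n11 = NOT n0 = NOT 1 = 0
n12 = NOT n0 = NOT 1 = 0
n13 = n3 NAND n9 = 1 NAND 0 = 1
n14 = n13 OR n8 = 1 OR 1 = 1
n15 = n10 NAND n14 = 0 NAND 1 = 1
n16 = n9 NAND n15 = 0 NAND 1 = 1

n10 = 0, n11 = 0, n12 = 0, n16 = 1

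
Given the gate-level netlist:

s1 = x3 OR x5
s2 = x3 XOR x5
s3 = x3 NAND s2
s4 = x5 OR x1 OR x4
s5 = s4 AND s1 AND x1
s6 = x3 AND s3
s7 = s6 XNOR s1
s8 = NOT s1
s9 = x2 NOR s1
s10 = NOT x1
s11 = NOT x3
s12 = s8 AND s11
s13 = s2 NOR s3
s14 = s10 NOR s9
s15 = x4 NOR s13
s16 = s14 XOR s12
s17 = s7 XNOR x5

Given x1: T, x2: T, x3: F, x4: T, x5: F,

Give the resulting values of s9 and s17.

s9 = F, s17 = F

s1 = x3 OR x5 = F OR F = F
s2 = x3 XOR x5 = F XOR F = F
s3 = x3 NAND s2 = F NAND F = T
s6 = x3 AND s3 = F AND T = F
s7 = s6 XNOR s1 = F XNOR F = T
s9 = x2 NOR s1 = T NOR F = F
s17 = s7 XNOR x5 = T XNOR F = F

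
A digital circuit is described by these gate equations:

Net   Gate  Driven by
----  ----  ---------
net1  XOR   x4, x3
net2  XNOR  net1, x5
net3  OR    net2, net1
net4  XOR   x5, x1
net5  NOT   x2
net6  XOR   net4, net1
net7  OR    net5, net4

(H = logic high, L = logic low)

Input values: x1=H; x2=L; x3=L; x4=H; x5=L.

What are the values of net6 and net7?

net6 = L; net7 = H

net1 = x4 XOR x3 = H XOR L = H
net4 = x5 XOR x1 = L XOR H = H
net5 = NOT x2 = NOT L = H
net6 = net4 XOR net1 = H XOR H = L
net7 = net5 OR net4 = H OR H = H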